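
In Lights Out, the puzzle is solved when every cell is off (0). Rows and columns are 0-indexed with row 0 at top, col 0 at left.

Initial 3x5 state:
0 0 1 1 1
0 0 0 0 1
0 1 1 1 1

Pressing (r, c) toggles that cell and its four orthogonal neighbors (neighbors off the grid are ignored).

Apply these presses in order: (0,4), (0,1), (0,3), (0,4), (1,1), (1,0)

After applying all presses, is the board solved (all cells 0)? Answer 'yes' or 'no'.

Answer: no

Derivation:
After press 1 at (0,4):
0 0 1 0 0
0 0 0 0 0
0 1 1 1 1

After press 2 at (0,1):
1 1 0 0 0
0 1 0 0 0
0 1 1 1 1

After press 3 at (0,3):
1 1 1 1 1
0 1 0 1 0
0 1 1 1 1

After press 4 at (0,4):
1 1 1 0 0
0 1 0 1 1
0 1 1 1 1

After press 5 at (1,1):
1 0 1 0 0
1 0 1 1 1
0 0 1 1 1

After press 6 at (1,0):
0 0 1 0 0
0 1 1 1 1
1 0 1 1 1

Lights still on: 9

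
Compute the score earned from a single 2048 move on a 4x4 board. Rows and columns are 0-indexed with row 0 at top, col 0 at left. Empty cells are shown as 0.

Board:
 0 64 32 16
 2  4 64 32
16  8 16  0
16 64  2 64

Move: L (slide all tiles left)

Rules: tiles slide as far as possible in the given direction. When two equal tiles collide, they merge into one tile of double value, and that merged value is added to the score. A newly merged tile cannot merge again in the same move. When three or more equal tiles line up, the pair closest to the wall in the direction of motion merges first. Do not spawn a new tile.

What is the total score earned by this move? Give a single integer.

Answer: 0

Derivation:
Slide left:
row 0: [0, 64, 32, 16] -> [64, 32, 16, 0]  score +0 (running 0)
row 1: [2, 4, 64, 32] -> [2, 4, 64, 32]  score +0 (running 0)
row 2: [16, 8, 16, 0] -> [16, 8, 16, 0]  score +0 (running 0)
row 3: [16, 64, 2, 64] -> [16, 64, 2, 64]  score +0 (running 0)
Board after move:
64 32 16  0
 2  4 64 32
16  8 16  0
16 64  2 64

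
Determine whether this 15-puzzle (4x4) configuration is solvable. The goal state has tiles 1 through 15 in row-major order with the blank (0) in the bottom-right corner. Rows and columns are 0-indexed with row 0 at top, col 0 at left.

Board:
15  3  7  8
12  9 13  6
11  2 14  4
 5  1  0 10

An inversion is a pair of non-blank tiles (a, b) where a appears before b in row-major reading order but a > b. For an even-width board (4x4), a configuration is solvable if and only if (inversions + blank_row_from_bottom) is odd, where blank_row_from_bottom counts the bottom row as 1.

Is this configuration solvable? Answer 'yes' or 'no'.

Answer: yes

Derivation:
Inversions: 62
Blank is in row 3 (0-indexed from top), which is row 1 counting from the bottom (bottom = 1).
62 + 1 = 63, which is odd, so the puzzle is solvable.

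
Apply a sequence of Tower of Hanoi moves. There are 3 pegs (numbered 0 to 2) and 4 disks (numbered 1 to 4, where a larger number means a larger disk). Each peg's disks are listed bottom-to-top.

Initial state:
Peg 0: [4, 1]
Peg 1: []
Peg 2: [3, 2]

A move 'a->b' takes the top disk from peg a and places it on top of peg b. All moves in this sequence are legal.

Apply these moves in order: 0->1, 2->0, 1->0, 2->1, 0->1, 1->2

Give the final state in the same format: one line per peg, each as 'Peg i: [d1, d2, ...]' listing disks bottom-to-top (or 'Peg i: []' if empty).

After move 1 (0->1):
Peg 0: [4]
Peg 1: [1]
Peg 2: [3, 2]

After move 2 (2->0):
Peg 0: [4, 2]
Peg 1: [1]
Peg 2: [3]

After move 3 (1->0):
Peg 0: [4, 2, 1]
Peg 1: []
Peg 2: [3]

After move 4 (2->1):
Peg 0: [4, 2, 1]
Peg 1: [3]
Peg 2: []

After move 5 (0->1):
Peg 0: [4, 2]
Peg 1: [3, 1]
Peg 2: []

After move 6 (1->2):
Peg 0: [4, 2]
Peg 1: [3]
Peg 2: [1]

Answer: Peg 0: [4, 2]
Peg 1: [3]
Peg 2: [1]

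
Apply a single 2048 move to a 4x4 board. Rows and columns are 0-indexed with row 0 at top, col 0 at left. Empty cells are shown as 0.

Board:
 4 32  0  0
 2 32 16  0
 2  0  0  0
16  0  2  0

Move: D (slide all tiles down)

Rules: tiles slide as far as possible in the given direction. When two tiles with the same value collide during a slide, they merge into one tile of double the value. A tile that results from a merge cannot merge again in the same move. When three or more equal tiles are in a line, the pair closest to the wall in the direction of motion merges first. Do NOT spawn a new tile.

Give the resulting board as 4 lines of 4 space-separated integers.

Answer:  0  0  0  0
 4  0  0  0
 4  0 16  0
16 64  2  0

Derivation:
Slide down:
col 0: [4, 2, 2, 16] -> [0, 4, 4, 16]
col 1: [32, 32, 0, 0] -> [0, 0, 0, 64]
col 2: [0, 16, 0, 2] -> [0, 0, 16, 2]
col 3: [0, 0, 0, 0] -> [0, 0, 0, 0]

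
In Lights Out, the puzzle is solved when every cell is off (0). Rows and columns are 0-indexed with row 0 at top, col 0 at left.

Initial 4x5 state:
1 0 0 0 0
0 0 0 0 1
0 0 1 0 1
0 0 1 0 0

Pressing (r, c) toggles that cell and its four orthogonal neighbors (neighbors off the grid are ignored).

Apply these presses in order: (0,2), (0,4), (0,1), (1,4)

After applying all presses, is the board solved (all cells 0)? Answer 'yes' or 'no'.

Answer: no

Derivation:
After press 1 at (0,2):
1 1 1 1 0
0 0 1 0 1
0 0 1 0 1
0 0 1 0 0

After press 2 at (0,4):
1 1 1 0 1
0 0 1 0 0
0 0 1 0 1
0 0 1 0 0

After press 3 at (0,1):
0 0 0 0 1
0 1 1 0 0
0 0 1 0 1
0 0 1 0 0

After press 4 at (1,4):
0 0 0 0 0
0 1 1 1 1
0 0 1 0 0
0 0 1 0 0

Lights still on: 6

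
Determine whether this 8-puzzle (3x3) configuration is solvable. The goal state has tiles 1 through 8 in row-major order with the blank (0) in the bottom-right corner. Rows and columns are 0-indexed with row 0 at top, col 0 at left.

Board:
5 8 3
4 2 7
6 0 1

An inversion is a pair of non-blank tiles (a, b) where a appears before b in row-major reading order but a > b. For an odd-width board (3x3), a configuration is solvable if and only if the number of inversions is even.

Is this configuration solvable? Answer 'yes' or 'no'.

Answer: yes

Derivation:
Inversions (pairs i<j in row-major order where tile[i] > tile[j] > 0): 18
18 is even, so the puzzle is solvable.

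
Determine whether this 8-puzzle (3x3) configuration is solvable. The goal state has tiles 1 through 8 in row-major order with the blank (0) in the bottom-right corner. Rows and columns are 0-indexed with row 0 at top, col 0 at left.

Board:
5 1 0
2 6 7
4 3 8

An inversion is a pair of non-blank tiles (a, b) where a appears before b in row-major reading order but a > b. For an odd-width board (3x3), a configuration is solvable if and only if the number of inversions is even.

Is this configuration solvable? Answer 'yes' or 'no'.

Answer: no

Derivation:
Inversions (pairs i<j in row-major order where tile[i] > tile[j] > 0): 9
9 is odd, so the puzzle is not solvable.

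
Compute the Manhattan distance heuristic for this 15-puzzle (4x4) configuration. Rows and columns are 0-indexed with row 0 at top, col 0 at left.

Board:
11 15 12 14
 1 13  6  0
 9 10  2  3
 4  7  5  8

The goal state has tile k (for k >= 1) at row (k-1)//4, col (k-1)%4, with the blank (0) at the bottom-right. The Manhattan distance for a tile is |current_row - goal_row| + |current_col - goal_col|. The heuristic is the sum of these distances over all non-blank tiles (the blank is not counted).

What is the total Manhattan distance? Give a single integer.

Tile 11: (0,0)->(2,2) = 4
Tile 15: (0,1)->(3,2) = 4
Tile 12: (0,2)->(2,3) = 3
Tile 14: (0,3)->(3,1) = 5
Tile 1: (1,0)->(0,0) = 1
Tile 13: (1,1)->(3,0) = 3
Tile 6: (1,2)->(1,1) = 1
Tile 9: (2,0)->(2,0) = 0
Tile 10: (2,1)->(2,1) = 0
Tile 2: (2,2)->(0,1) = 3
Tile 3: (2,3)->(0,2) = 3
Tile 4: (3,0)->(0,3) = 6
Tile 7: (3,1)->(1,2) = 3
Tile 5: (3,2)->(1,0) = 4
Tile 8: (3,3)->(1,3) = 2
Sum: 4 + 4 + 3 + 5 + 1 + 3 + 1 + 0 + 0 + 3 + 3 + 6 + 3 + 4 + 2 = 42

Answer: 42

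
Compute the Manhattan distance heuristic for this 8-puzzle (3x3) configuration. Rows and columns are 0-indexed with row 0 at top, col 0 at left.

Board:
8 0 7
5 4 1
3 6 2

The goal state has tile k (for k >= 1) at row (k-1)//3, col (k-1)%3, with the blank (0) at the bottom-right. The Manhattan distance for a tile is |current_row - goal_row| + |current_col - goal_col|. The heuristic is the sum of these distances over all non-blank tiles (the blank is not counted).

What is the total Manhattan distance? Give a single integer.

Tile 8: (0,0)->(2,1) = 3
Tile 7: (0,2)->(2,0) = 4
Tile 5: (1,0)->(1,1) = 1
Tile 4: (1,1)->(1,0) = 1
Tile 1: (1,2)->(0,0) = 3
Tile 3: (2,0)->(0,2) = 4
Tile 6: (2,1)->(1,2) = 2
Tile 2: (2,2)->(0,1) = 3
Sum: 3 + 4 + 1 + 1 + 3 + 4 + 2 + 3 = 21

Answer: 21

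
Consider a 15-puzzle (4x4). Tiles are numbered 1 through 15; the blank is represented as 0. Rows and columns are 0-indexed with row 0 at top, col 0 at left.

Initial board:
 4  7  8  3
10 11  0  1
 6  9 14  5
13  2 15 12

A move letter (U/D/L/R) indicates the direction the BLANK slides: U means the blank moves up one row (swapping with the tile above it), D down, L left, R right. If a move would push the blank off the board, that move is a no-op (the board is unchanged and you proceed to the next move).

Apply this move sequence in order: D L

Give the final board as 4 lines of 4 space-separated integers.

After move 1 (D):
 4  7  8  3
10 11 14  1
 6  9  0  5
13  2 15 12

After move 2 (L):
 4  7  8  3
10 11 14  1
 6  0  9  5
13  2 15 12

Answer:  4  7  8  3
10 11 14  1
 6  0  9  5
13  2 15 12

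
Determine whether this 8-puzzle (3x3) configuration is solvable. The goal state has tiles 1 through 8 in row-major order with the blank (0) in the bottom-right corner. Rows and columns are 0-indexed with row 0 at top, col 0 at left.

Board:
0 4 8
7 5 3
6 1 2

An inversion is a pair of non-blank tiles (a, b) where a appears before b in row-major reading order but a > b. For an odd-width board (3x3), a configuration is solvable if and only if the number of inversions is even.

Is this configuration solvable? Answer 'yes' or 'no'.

Inversions (pairs i<j in row-major order where tile[i] > tile[j] > 0): 21
21 is odd, so the puzzle is not solvable.

Answer: no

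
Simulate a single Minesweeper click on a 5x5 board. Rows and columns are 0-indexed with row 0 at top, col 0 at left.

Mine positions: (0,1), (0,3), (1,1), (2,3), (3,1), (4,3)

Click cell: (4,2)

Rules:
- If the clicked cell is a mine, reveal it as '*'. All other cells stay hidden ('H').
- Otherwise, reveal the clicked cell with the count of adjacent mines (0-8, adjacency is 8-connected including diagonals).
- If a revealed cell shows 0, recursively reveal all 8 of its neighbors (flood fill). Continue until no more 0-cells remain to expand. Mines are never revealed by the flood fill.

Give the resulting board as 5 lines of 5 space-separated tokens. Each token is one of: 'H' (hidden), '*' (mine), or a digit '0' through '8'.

H H H H H
H H H H H
H H H H H
H H H H H
H H 2 H H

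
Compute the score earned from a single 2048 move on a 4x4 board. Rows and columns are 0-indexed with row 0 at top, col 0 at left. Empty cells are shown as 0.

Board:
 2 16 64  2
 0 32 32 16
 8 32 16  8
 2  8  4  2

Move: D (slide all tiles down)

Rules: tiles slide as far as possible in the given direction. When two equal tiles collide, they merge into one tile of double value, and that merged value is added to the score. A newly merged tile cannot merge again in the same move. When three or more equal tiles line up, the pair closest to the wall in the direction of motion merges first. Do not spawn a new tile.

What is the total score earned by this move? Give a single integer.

Slide down:
col 0: [2, 0, 8, 2] -> [0, 2, 8, 2]  score +0 (running 0)
col 1: [16, 32, 32, 8] -> [0, 16, 64, 8]  score +64 (running 64)
col 2: [64, 32, 16, 4] -> [64, 32, 16, 4]  score +0 (running 64)
col 3: [2, 16, 8, 2] -> [2, 16, 8, 2]  score +0 (running 64)
Board after move:
 0  0 64  2
 2 16 32 16
 8 64 16  8
 2  8  4  2

Answer: 64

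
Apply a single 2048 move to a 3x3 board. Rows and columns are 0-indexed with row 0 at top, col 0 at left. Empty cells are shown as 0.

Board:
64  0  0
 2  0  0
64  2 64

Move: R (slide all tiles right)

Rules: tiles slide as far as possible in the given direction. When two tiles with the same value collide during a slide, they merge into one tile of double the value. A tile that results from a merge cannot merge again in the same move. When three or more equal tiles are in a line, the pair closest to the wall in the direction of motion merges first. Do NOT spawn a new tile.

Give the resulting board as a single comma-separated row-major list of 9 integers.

Answer: 0, 0, 64, 0, 0, 2, 64, 2, 64

Derivation:
Slide right:
row 0: [64, 0, 0] -> [0, 0, 64]
row 1: [2, 0, 0] -> [0, 0, 2]
row 2: [64, 2, 64] -> [64, 2, 64]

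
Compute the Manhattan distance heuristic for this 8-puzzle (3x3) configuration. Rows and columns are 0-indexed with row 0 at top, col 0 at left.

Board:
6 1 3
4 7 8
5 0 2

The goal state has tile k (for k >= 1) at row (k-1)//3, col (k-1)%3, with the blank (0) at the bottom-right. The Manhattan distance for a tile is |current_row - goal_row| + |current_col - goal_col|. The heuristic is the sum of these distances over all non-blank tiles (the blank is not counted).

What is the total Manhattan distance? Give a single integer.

Answer: 13

Derivation:
Tile 6: (0,0)->(1,2) = 3
Tile 1: (0,1)->(0,0) = 1
Tile 3: (0,2)->(0,2) = 0
Tile 4: (1,0)->(1,0) = 0
Tile 7: (1,1)->(2,0) = 2
Tile 8: (1,2)->(2,1) = 2
Tile 5: (2,0)->(1,1) = 2
Tile 2: (2,2)->(0,1) = 3
Sum: 3 + 1 + 0 + 0 + 2 + 2 + 2 + 3 = 13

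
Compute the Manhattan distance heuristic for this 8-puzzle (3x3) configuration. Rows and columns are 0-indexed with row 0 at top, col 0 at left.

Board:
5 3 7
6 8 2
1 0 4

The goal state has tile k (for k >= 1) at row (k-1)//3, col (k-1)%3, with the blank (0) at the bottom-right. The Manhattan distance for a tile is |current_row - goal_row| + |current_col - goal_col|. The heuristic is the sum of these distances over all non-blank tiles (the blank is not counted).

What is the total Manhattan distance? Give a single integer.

Tile 5: (0,0)->(1,1) = 2
Tile 3: (0,1)->(0,2) = 1
Tile 7: (0,2)->(2,0) = 4
Tile 6: (1,0)->(1,2) = 2
Tile 8: (1,1)->(2,1) = 1
Tile 2: (1,2)->(0,1) = 2
Tile 1: (2,0)->(0,0) = 2
Tile 4: (2,2)->(1,0) = 3
Sum: 2 + 1 + 4 + 2 + 1 + 2 + 2 + 3 = 17

Answer: 17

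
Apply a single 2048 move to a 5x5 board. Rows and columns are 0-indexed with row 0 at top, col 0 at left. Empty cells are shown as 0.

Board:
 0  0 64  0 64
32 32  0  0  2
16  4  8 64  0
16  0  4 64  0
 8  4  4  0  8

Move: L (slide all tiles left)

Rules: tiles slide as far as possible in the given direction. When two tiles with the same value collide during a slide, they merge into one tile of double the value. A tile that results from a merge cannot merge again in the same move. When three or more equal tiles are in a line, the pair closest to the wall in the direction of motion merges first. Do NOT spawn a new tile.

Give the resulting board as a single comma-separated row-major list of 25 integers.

Slide left:
row 0: [0, 0, 64, 0, 64] -> [128, 0, 0, 0, 0]
row 1: [32, 32, 0, 0, 2] -> [64, 2, 0, 0, 0]
row 2: [16, 4, 8, 64, 0] -> [16, 4, 8, 64, 0]
row 3: [16, 0, 4, 64, 0] -> [16, 4, 64, 0, 0]
row 4: [8, 4, 4, 0, 8] -> [8, 8, 8, 0, 0]

Answer: 128, 0, 0, 0, 0, 64, 2, 0, 0, 0, 16, 4, 8, 64, 0, 16, 4, 64, 0, 0, 8, 8, 8, 0, 0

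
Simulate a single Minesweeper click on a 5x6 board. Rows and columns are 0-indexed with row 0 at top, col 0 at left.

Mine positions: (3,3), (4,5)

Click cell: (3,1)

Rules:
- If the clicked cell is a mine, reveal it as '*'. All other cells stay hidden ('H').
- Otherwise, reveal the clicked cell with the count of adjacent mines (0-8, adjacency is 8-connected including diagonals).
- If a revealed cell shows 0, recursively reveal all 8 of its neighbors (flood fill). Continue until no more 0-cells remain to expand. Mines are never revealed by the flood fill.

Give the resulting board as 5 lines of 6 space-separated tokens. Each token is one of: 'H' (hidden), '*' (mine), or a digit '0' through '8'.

0 0 0 0 0 0
0 0 0 0 0 0
0 0 1 1 1 0
0 0 1 H 2 1
0 0 1 H H H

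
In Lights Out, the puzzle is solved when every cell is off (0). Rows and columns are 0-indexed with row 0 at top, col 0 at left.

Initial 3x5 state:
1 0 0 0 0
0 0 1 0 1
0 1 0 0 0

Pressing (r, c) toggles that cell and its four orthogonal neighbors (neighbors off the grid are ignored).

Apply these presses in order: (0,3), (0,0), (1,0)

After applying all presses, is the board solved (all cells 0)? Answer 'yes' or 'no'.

After press 1 at (0,3):
1 0 1 1 1
0 0 1 1 1
0 1 0 0 0

After press 2 at (0,0):
0 1 1 1 1
1 0 1 1 1
0 1 0 0 0

After press 3 at (1,0):
1 1 1 1 1
0 1 1 1 1
1 1 0 0 0

Lights still on: 11

Answer: no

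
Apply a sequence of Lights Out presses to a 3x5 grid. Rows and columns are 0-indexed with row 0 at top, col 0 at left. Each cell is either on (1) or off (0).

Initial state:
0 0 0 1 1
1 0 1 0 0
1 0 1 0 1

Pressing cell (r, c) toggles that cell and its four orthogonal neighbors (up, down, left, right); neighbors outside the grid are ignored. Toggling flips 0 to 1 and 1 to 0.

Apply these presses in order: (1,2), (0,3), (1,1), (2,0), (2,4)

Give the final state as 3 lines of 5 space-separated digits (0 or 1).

After press 1 at (1,2):
0 0 1 1 1
1 1 0 1 0
1 0 0 0 1

After press 2 at (0,3):
0 0 0 0 0
1 1 0 0 0
1 0 0 0 1

After press 3 at (1,1):
0 1 0 0 0
0 0 1 0 0
1 1 0 0 1

After press 4 at (2,0):
0 1 0 0 0
1 0 1 0 0
0 0 0 0 1

After press 5 at (2,4):
0 1 0 0 0
1 0 1 0 1
0 0 0 1 0

Answer: 0 1 0 0 0
1 0 1 0 1
0 0 0 1 0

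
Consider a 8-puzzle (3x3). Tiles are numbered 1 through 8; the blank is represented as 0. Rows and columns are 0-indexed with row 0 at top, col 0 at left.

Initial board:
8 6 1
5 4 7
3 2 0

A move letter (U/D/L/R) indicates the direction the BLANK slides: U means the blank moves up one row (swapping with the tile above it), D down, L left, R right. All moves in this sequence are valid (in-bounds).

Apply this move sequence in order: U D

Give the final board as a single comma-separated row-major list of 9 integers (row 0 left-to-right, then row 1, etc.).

After move 1 (U):
8 6 1
5 4 0
3 2 7

After move 2 (D):
8 6 1
5 4 7
3 2 0

Answer: 8, 6, 1, 5, 4, 7, 3, 2, 0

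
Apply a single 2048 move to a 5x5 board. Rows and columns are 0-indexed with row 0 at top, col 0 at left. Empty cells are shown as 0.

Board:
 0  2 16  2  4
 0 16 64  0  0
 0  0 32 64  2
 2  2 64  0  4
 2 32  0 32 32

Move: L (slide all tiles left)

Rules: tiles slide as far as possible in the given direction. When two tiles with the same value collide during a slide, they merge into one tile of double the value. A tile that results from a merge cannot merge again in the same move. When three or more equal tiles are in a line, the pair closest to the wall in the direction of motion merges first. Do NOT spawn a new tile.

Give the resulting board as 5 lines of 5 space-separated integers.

Slide left:
row 0: [0, 2, 16, 2, 4] -> [2, 16, 2, 4, 0]
row 1: [0, 16, 64, 0, 0] -> [16, 64, 0, 0, 0]
row 2: [0, 0, 32, 64, 2] -> [32, 64, 2, 0, 0]
row 3: [2, 2, 64, 0, 4] -> [4, 64, 4, 0, 0]
row 4: [2, 32, 0, 32, 32] -> [2, 64, 32, 0, 0]

Answer:  2 16  2  4  0
16 64  0  0  0
32 64  2  0  0
 4 64  4  0  0
 2 64 32  0  0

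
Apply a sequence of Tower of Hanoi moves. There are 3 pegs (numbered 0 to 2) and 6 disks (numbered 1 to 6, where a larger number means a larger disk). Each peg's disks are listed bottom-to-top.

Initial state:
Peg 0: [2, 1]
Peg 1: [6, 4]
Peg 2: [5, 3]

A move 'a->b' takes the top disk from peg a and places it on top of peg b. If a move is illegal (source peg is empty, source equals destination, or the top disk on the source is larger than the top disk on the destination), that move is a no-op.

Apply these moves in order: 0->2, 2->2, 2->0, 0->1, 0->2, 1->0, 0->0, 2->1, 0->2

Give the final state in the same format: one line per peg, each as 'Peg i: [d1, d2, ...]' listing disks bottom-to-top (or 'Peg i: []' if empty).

After move 1 (0->2):
Peg 0: [2]
Peg 1: [6, 4]
Peg 2: [5, 3, 1]

After move 2 (2->2):
Peg 0: [2]
Peg 1: [6, 4]
Peg 2: [5, 3, 1]

After move 3 (2->0):
Peg 0: [2, 1]
Peg 1: [6, 4]
Peg 2: [5, 3]

After move 4 (0->1):
Peg 0: [2]
Peg 1: [6, 4, 1]
Peg 2: [5, 3]

After move 5 (0->2):
Peg 0: []
Peg 1: [6, 4, 1]
Peg 2: [5, 3, 2]

After move 6 (1->0):
Peg 0: [1]
Peg 1: [6, 4]
Peg 2: [5, 3, 2]

After move 7 (0->0):
Peg 0: [1]
Peg 1: [6, 4]
Peg 2: [5, 3, 2]

After move 8 (2->1):
Peg 0: [1]
Peg 1: [6, 4, 2]
Peg 2: [5, 3]

After move 9 (0->2):
Peg 0: []
Peg 1: [6, 4, 2]
Peg 2: [5, 3, 1]

Answer: Peg 0: []
Peg 1: [6, 4, 2]
Peg 2: [5, 3, 1]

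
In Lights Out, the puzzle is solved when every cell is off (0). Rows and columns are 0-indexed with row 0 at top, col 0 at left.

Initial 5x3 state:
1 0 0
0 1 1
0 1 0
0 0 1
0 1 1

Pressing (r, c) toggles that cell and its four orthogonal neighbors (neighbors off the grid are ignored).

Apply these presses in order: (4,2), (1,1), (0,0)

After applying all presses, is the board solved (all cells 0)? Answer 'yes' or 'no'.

Answer: yes

Derivation:
After press 1 at (4,2):
1 0 0
0 1 1
0 1 0
0 0 0
0 0 0

After press 2 at (1,1):
1 1 0
1 0 0
0 0 0
0 0 0
0 0 0

After press 3 at (0,0):
0 0 0
0 0 0
0 0 0
0 0 0
0 0 0

Lights still on: 0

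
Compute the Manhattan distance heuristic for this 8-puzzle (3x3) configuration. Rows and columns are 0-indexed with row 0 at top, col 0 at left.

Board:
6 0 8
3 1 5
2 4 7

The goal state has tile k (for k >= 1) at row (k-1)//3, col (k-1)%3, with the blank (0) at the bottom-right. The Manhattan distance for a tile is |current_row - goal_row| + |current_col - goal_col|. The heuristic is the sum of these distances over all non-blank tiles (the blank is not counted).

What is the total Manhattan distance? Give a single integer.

Tile 6: at (0,0), goal (1,2), distance |0-1|+|0-2| = 3
Tile 8: at (0,2), goal (2,1), distance |0-2|+|2-1| = 3
Tile 3: at (1,0), goal (0,2), distance |1-0|+|0-2| = 3
Tile 1: at (1,1), goal (0,0), distance |1-0|+|1-0| = 2
Tile 5: at (1,2), goal (1,1), distance |1-1|+|2-1| = 1
Tile 2: at (2,0), goal (0,1), distance |2-0|+|0-1| = 3
Tile 4: at (2,1), goal (1,0), distance |2-1|+|1-0| = 2
Tile 7: at (2,2), goal (2,0), distance |2-2|+|2-0| = 2
Sum: 3 + 3 + 3 + 2 + 1 + 3 + 2 + 2 = 19

Answer: 19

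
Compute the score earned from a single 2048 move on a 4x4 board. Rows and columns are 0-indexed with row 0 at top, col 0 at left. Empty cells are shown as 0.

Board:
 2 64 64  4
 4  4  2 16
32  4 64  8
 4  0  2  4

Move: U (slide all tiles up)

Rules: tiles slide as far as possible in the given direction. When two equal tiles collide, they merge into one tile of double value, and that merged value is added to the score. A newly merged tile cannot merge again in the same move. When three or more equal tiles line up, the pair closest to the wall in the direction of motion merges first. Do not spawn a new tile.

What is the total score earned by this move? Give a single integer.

Answer: 8

Derivation:
Slide up:
col 0: [2, 4, 32, 4] -> [2, 4, 32, 4]  score +0 (running 0)
col 1: [64, 4, 4, 0] -> [64, 8, 0, 0]  score +8 (running 8)
col 2: [64, 2, 64, 2] -> [64, 2, 64, 2]  score +0 (running 8)
col 3: [4, 16, 8, 4] -> [4, 16, 8, 4]  score +0 (running 8)
Board after move:
 2 64 64  4
 4  8  2 16
32  0 64  8
 4  0  2  4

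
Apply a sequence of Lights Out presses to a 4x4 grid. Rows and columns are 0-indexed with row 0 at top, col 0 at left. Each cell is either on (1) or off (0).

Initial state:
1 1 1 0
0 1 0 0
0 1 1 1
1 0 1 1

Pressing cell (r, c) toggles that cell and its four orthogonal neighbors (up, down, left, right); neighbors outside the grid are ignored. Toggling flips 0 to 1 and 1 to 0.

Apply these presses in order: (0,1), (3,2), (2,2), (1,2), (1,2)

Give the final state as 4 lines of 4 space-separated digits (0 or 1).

Answer: 0 0 0 0
0 0 1 0
0 0 1 0
1 1 1 0

Derivation:
After press 1 at (0,1):
0 0 0 0
0 0 0 0
0 1 1 1
1 0 1 1

After press 2 at (3,2):
0 0 0 0
0 0 0 0
0 1 0 1
1 1 0 0

After press 3 at (2,2):
0 0 0 0
0 0 1 0
0 0 1 0
1 1 1 0

After press 4 at (1,2):
0 0 1 0
0 1 0 1
0 0 0 0
1 1 1 0

After press 5 at (1,2):
0 0 0 0
0 0 1 0
0 0 1 0
1 1 1 0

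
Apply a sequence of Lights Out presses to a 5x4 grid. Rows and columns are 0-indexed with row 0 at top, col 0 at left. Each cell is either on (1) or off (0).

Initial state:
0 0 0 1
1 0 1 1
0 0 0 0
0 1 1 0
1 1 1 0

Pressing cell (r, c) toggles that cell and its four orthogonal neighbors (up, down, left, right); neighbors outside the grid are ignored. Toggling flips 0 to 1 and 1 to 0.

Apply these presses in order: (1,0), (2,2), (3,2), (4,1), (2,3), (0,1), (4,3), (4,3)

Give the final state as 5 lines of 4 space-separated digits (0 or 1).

After press 1 at (1,0):
1 0 0 1
0 1 1 1
1 0 0 0
0 1 1 0
1 1 1 0

After press 2 at (2,2):
1 0 0 1
0 1 0 1
1 1 1 1
0 1 0 0
1 1 1 0

After press 3 at (3,2):
1 0 0 1
0 1 0 1
1 1 0 1
0 0 1 1
1 1 0 0

After press 4 at (4,1):
1 0 0 1
0 1 0 1
1 1 0 1
0 1 1 1
0 0 1 0

After press 5 at (2,3):
1 0 0 1
0 1 0 0
1 1 1 0
0 1 1 0
0 0 1 0

After press 6 at (0,1):
0 1 1 1
0 0 0 0
1 1 1 0
0 1 1 0
0 0 1 0

After press 7 at (4,3):
0 1 1 1
0 0 0 0
1 1 1 0
0 1 1 1
0 0 0 1

After press 8 at (4,3):
0 1 1 1
0 0 0 0
1 1 1 0
0 1 1 0
0 0 1 0

Answer: 0 1 1 1
0 0 0 0
1 1 1 0
0 1 1 0
0 0 1 0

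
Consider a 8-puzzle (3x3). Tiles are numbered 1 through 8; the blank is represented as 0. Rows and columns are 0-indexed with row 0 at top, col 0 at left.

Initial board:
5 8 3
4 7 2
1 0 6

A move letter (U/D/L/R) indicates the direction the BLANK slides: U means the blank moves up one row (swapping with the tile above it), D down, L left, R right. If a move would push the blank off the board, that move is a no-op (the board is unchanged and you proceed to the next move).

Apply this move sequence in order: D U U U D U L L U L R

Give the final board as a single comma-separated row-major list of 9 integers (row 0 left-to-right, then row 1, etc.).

After move 1 (D):
5 8 3
4 7 2
1 0 6

After move 2 (U):
5 8 3
4 0 2
1 7 6

After move 3 (U):
5 0 3
4 8 2
1 7 6

After move 4 (U):
5 0 3
4 8 2
1 7 6

After move 5 (D):
5 8 3
4 0 2
1 7 6

After move 6 (U):
5 0 3
4 8 2
1 7 6

After move 7 (L):
0 5 3
4 8 2
1 7 6

After move 8 (L):
0 5 3
4 8 2
1 7 6

After move 9 (U):
0 5 3
4 8 2
1 7 6

After move 10 (L):
0 5 3
4 8 2
1 7 6

After move 11 (R):
5 0 3
4 8 2
1 7 6

Answer: 5, 0, 3, 4, 8, 2, 1, 7, 6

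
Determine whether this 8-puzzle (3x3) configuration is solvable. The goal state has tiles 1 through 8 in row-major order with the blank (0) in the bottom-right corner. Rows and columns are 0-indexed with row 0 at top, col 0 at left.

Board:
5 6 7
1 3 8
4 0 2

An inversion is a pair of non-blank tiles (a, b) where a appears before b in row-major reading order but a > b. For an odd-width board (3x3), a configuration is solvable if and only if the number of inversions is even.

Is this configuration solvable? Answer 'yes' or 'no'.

Answer: yes

Derivation:
Inversions (pairs i<j in row-major order where tile[i] > tile[j] > 0): 16
16 is even, so the puzzle is solvable.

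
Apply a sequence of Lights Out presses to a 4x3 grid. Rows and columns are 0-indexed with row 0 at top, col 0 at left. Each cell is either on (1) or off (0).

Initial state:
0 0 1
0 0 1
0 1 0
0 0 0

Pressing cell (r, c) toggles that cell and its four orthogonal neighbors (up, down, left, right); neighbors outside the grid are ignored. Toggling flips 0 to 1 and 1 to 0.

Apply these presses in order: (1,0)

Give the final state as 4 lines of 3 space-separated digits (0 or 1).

After press 1 at (1,0):
1 0 1
1 1 1
1 1 0
0 0 0

Answer: 1 0 1
1 1 1
1 1 0
0 0 0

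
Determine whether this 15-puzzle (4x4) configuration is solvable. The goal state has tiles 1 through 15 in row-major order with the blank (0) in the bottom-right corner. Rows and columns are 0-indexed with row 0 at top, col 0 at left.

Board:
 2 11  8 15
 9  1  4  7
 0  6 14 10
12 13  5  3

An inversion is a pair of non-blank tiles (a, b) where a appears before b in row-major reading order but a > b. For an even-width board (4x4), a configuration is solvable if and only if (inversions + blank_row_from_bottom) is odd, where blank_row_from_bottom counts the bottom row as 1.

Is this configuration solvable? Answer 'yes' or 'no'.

Answer: yes

Derivation:
Inversions: 51
Blank is in row 2 (0-indexed from top), which is row 2 counting from the bottom (bottom = 1).
51 + 2 = 53, which is odd, so the puzzle is solvable.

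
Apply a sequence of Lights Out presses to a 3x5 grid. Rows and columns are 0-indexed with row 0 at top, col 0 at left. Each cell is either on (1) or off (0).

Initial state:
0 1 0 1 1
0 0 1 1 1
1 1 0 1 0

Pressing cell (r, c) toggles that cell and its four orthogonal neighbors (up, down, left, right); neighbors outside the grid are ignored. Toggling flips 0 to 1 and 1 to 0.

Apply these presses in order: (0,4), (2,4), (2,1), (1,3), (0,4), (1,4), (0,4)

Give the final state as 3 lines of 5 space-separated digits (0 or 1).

Answer: 0 1 0 1 1
0 1 0 1 1
0 0 1 1 0

Derivation:
After press 1 at (0,4):
0 1 0 0 0
0 0 1 1 0
1 1 0 1 0

After press 2 at (2,4):
0 1 0 0 0
0 0 1 1 1
1 1 0 0 1

After press 3 at (2,1):
0 1 0 0 0
0 1 1 1 1
0 0 1 0 1

After press 4 at (1,3):
0 1 0 1 0
0 1 0 0 0
0 0 1 1 1

After press 5 at (0,4):
0 1 0 0 1
0 1 0 0 1
0 0 1 1 1

After press 6 at (1,4):
0 1 0 0 0
0 1 0 1 0
0 0 1 1 0

After press 7 at (0,4):
0 1 0 1 1
0 1 0 1 1
0 0 1 1 0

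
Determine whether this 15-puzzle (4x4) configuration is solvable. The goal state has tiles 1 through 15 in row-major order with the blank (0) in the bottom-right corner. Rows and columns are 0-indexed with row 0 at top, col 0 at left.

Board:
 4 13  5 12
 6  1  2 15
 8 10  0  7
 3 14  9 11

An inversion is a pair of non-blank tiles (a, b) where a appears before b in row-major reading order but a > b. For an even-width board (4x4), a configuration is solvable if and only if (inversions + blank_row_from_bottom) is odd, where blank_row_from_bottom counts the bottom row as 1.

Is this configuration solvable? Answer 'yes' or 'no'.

Answer: no

Derivation:
Inversions: 44
Blank is in row 2 (0-indexed from top), which is row 2 counting from the bottom (bottom = 1).
44 + 2 = 46, which is even, so the puzzle is not solvable.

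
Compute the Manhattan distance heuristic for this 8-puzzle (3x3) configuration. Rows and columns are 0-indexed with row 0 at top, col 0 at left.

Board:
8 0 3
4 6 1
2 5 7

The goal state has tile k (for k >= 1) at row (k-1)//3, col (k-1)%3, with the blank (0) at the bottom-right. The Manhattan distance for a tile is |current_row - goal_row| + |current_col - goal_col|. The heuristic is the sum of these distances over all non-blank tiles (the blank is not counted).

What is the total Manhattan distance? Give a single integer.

Tile 8: at (0,0), goal (2,1), distance |0-2|+|0-1| = 3
Tile 3: at (0,2), goal (0,2), distance |0-0|+|2-2| = 0
Tile 4: at (1,0), goal (1,0), distance |1-1|+|0-0| = 0
Tile 6: at (1,1), goal (1,2), distance |1-1|+|1-2| = 1
Tile 1: at (1,2), goal (0,0), distance |1-0|+|2-0| = 3
Tile 2: at (2,0), goal (0,1), distance |2-0|+|0-1| = 3
Tile 5: at (2,1), goal (1,1), distance |2-1|+|1-1| = 1
Tile 7: at (2,2), goal (2,0), distance |2-2|+|2-0| = 2
Sum: 3 + 0 + 0 + 1 + 3 + 3 + 1 + 2 = 13

Answer: 13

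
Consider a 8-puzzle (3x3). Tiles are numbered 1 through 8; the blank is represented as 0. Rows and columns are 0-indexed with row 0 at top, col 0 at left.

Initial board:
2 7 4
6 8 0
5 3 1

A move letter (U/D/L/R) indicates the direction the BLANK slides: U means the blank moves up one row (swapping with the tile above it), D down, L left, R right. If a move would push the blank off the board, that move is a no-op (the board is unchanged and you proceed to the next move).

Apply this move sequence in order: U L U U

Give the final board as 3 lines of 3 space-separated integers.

After move 1 (U):
2 7 0
6 8 4
5 3 1

After move 2 (L):
2 0 7
6 8 4
5 3 1

After move 3 (U):
2 0 7
6 8 4
5 3 1

After move 4 (U):
2 0 7
6 8 4
5 3 1

Answer: 2 0 7
6 8 4
5 3 1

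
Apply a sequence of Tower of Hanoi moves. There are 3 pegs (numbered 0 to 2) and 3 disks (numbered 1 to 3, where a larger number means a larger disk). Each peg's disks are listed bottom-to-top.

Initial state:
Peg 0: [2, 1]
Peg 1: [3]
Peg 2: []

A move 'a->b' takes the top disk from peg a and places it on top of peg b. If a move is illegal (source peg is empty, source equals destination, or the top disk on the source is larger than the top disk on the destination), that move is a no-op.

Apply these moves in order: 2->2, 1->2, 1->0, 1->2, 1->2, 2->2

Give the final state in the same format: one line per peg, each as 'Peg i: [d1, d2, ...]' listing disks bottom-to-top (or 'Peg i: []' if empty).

After move 1 (2->2):
Peg 0: [2, 1]
Peg 1: [3]
Peg 2: []

After move 2 (1->2):
Peg 0: [2, 1]
Peg 1: []
Peg 2: [3]

After move 3 (1->0):
Peg 0: [2, 1]
Peg 1: []
Peg 2: [3]

After move 4 (1->2):
Peg 0: [2, 1]
Peg 1: []
Peg 2: [3]

After move 5 (1->2):
Peg 0: [2, 1]
Peg 1: []
Peg 2: [3]

After move 6 (2->2):
Peg 0: [2, 1]
Peg 1: []
Peg 2: [3]

Answer: Peg 0: [2, 1]
Peg 1: []
Peg 2: [3]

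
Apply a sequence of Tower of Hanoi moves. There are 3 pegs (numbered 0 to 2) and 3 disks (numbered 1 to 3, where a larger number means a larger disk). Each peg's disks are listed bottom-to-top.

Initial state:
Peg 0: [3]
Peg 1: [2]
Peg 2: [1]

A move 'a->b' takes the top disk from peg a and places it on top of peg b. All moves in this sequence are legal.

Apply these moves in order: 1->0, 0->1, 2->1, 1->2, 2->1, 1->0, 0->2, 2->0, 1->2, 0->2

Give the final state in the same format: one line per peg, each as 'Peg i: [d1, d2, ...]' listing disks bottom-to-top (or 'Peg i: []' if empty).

After move 1 (1->0):
Peg 0: [3, 2]
Peg 1: []
Peg 2: [1]

After move 2 (0->1):
Peg 0: [3]
Peg 1: [2]
Peg 2: [1]

After move 3 (2->1):
Peg 0: [3]
Peg 1: [2, 1]
Peg 2: []

After move 4 (1->2):
Peg 0: [3]
Peg 1: [2]
Peg 2: [1]

After move 5 (2->1):
Peg 0: [3]
Peg 1: [2, 1]
Peg 2: []

After move 6 (1->0):
Peg 0: [3, 1]
Peg 1: [2]
Peg 2: []

After move 7 (0->2):
Peg 0: [3]
Peg 1: [2]
Peg 2: [1]

After move 8 (2->0):
Peg 0: [3, 1]
Peg 1: [2]
Peg 2: []

After move 9 (1->2):
Peg 0: [3, 1]
Peg 1: []
Peg 2: [2]

After move 10 (0->2):
Peg 0: [3]
Peg 1: []
Peg 2: [2, 1]

Answer: Peg 0: [3]
Peg 1: []
Peg 2: [2, 1]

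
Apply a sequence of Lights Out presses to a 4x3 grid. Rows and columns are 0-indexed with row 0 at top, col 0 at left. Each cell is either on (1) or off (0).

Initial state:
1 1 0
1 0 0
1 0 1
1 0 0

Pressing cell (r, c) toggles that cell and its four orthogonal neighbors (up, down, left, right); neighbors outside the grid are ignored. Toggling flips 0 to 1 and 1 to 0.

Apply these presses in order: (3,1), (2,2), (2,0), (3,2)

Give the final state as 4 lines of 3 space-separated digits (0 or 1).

After press 1 at (3,1):
1 1 0
1 0 0
1 1 1
0 1 1

After press 2 at (2,2):
1 1 0
1 0 1
1 0 0
0 1 0

After press 3 at (2,0):
1 1 0
0 0 1
0 1 0
1 1 0

After press 4 at (3,2):
1 1 0
0 0 1
0 1 1
1 0 1

Answer: 1 1 0
0 0 1
0 1 1
1 0 1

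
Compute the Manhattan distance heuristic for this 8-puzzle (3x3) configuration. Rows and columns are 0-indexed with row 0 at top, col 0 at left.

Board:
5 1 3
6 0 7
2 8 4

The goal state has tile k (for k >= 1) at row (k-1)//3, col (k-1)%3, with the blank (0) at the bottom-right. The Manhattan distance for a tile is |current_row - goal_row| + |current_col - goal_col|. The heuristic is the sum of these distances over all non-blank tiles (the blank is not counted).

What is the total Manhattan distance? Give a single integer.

Answer: 14

Derivation:
Tile 5: at (0,0), goal (1,1), distance |0-1|+|0-1| = 2
Tile 1: at (0,1), goal (0,0), distance |0-0|+|1-0| = 1
Tile 3: at (0,2), goal (0,2), distance |0-0|+|2-2| = 0
Tile 6: at (1,0), goal (1,2), distance |1-1|+|0-2| = 2
Tile 7: at (1,2), goal (2,0), distance |1-2|+|2-0| = 3
Tile 2: at (2,0), goal (0,1), distance |2-0|+|0-1| = 3
Tile 8: at (2,1), goal (2,1), distance |2-2|+|1-1| = 0
Tile 4: at (2,2), goal (1,0), distance |2-1|+|2-0| = 3
Sum: 2 + 1 + 0 + 2 + 3 + 3 + 0 + 3 = 14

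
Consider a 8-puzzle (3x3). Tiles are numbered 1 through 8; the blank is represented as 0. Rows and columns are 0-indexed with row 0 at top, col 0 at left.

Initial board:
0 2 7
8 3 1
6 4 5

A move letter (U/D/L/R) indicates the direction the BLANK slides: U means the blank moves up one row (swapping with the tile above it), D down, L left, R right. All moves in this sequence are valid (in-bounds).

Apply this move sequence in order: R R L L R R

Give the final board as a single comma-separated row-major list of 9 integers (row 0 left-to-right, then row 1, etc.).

Answer: 2, 7, 0, 8, 3, 1, 6, 4, 5

Derivation:
After move 1 (R):
2 0 7
8 3 1
6 4 5

After move 2 (R):
2 7 0
8 3 1
6 4 5

After move 3 (L):
2 0 7
8 3 1
6 4 5

After move 4 (L):
0 2 7
8 3 1
6 4 5

After move 5 (R):
2 0 7
8 3 1
6 4 5

After move 6 (R):
2 7 0
8 3 1
6 4 5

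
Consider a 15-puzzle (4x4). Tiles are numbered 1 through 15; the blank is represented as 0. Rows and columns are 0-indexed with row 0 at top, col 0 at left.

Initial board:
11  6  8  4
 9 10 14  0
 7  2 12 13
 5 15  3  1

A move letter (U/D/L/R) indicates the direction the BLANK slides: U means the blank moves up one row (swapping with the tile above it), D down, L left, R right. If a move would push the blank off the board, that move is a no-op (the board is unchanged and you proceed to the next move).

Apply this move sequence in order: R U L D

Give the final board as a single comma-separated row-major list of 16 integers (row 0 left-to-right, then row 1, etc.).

After move 1 (R):
11  6  8  4
 9 10 14  0
 7  2 12 13
 5 15  3  1

After move 2 (U):
11  6  8  0
 9 10 14  4
 7  2 12 13
 5 15  3  1

After move 3 (L):
11  6  0  8
 9 10 14  4
 7  2 12 13
 5 15  3  1

After move 4 (D):
11  6 14  8
 9 10  0  4
 7  2 12 13
 5 15  3  1

Answer: 11, 6, 14, 8, 9, 10, 0, 4, 7, 2, 12, 13, 5, 15, 3, 1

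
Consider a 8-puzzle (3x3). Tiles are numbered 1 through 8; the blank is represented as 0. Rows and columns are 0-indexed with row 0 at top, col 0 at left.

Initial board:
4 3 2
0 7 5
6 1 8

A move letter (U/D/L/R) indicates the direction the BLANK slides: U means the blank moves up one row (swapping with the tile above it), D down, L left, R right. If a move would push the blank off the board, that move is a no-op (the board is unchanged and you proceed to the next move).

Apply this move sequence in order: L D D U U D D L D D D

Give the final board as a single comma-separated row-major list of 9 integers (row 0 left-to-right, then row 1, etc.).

Answer: 4, 3, 2, 6, 7, 5, 0, 1, 8

Derivation:
After move 1 (L):
4 3 2
0 7 5
6 1 8

After move 2 (D):
4 3 2
6 7 5
0 1 8

After move 3 (D):
4 3 2
6 7 5
0 1 8

After move 4 (U):
4 3 2
0 7 5
6 1 8

After move 5 (U):
0 3 2
4 7 5
6 1 8

After move 6 (D):
4 3 2
0 7 5
6 1 8

After move 7 (D):
4 3 2
6 7 5
0 1 8

After move 8 (L):
4 3 2
6 7 5
0 1 8

After move 9 (D):
4 3 2
6 7 5
0 1 8

After move 10 (D):
4 3 2
6 7 5
0 1 8

After move 11 (D):
4 3 2
6 7 5
0 1 8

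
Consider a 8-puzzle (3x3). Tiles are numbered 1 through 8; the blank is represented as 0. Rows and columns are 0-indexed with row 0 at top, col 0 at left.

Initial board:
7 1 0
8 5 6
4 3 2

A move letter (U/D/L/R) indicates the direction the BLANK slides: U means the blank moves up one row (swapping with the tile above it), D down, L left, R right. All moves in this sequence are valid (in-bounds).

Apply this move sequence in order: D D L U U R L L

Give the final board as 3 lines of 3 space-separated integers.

Answer: 0 7 6
8 1 2
4 5 3

Derivation:
After move 1 (D):
7 1 6
8 5 0
4 3 2

After move 2 (D):
7 1 6
8 5 2
4 3 0

After move 3 (L):
7 1 6
8 5 2
4 0 3

After move 4 (U):
7 1 6
8 0 2
4 5 3

After move 5 (U):
7 0 6
8 1 2
4 5 3

After move 6 (R):
7 6 0
8 1 2
4 5 3

After move 7 (L):
7 0 6
8 1 2
4 5 3

After move 8 (L):
0 7 6
8 1 2
4 5 3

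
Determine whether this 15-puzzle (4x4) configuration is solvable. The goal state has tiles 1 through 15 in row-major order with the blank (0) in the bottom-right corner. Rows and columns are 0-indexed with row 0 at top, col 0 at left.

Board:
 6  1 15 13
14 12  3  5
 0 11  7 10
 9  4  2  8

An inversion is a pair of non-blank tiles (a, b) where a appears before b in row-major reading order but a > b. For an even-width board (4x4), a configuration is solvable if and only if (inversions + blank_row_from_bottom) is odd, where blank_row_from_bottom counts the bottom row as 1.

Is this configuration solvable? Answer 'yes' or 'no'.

Inversions: 65
Blank is in row 2 (0-indexed from top), which is row 2 counting from the bottom (bottom = 1).
65 + 2 = 67, which is odd, so the puzzle is solvable.

Answer: yes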